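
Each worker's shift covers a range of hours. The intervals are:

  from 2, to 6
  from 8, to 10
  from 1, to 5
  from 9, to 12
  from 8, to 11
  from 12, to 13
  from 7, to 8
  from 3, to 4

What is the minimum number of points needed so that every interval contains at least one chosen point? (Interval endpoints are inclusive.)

3

Sorted: [3,4] [1,5] [2,6] [7,8] [8,10] [8,11] [9,12] [12,13]
{[3,4],[1,5],[2,6]} hit by 4; {[7,8],[8,10],[8,11]} hit by 8; {[9,12],[12,13]} hit by 12.
Points: 4, 8, 12 (3 total).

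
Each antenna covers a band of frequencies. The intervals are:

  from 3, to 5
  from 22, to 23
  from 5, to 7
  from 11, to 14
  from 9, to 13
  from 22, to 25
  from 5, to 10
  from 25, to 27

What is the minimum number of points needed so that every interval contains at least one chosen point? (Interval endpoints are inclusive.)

4

Process intervals by earliest right end; each time one isn't hit yet, stab at its right endpoint.
Sorted: [3,5] [5,7] [5,10] [9,13] [11,14] [22,23] [22,25] [25,27]
{[3,5],[5,7],[5,10]} hit by 5; {[9,13],[11,14]} hit by 13; {[22,23],[22,25]} hit by 23; {[25,27]} hit by 27.
Points: 5, 13, 23, 27 (4 total).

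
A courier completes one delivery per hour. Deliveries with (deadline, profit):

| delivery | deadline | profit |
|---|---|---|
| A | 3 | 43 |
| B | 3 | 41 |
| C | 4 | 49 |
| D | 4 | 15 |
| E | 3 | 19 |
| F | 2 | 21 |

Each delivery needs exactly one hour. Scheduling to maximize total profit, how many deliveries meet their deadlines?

4

Sort by profit descending; place each in the latest free slot ≤ its deadline.
By profit: C(d4,49), A(d3,43), B(d3,41), F(d2,21), E(d3,19), D(d4,15)
C→slot 4; A→slot 3; B→slot 2; F→slot 1; E skipped; D skipped.
4 of 6 scheduled.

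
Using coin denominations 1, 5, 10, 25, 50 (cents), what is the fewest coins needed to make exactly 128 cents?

6

128 = 2×50 + 1×25 + 3×1
Total coins = 2 + 1 + 3 = 6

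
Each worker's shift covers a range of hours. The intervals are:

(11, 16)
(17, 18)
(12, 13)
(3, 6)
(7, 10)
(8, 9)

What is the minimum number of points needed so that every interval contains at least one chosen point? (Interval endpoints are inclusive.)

4

Sorted: [3,6] [8,9] [7,10] [12,13] [11,16] [17,18]
{[3,6]} hit by 6; {[8,9],[7,10]} hit by 9; {[12,13],[11,16]} hit by 13; {[17,18]} hit by 18.
Points: 6, 9, 13, 18 (4 total).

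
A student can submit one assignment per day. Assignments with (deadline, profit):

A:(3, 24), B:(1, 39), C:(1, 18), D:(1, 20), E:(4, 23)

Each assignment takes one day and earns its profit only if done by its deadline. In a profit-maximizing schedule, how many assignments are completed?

Take jobs in profit order; each goes to the latest open slot no later than its deadline.
Profit order: B=39 A=24 E=23 D=20 C=18
Assign: B→slot 1, A→slot 3, E→slot 4, D skipped, C skipped.
Slots: [1:B] [3:A] [4:E]
3 of 5 scheduled.

3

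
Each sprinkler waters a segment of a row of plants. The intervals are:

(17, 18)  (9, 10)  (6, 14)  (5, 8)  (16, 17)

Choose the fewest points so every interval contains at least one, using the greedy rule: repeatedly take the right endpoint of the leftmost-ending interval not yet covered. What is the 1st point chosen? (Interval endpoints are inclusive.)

Sorted: [5,8] [9,10] [6,14] [16,17] [17,18]
{[5,8]} hit by 8; {[9,10],[6,14]} hit by 10; {[16,17],[17,18]} hit by 17.
Points: 8, 10, 17 (3 total).

8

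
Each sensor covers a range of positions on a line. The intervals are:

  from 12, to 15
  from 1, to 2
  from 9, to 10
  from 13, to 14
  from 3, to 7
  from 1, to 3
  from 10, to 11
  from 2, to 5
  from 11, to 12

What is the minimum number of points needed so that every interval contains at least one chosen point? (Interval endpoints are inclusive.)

Process intervals by earliest right end; each time one isn't hit yet, stab at its right endpoint.
By right end: [1,2]  [1,3]  [2,5]  [3,7]  [9,10]  [10,11]  [11,12]  [13,14]  [12,15]
[1,2] uncovered → point at 2; [3,7] uncovered → point at 7; [9,10] uncovered → point at 10; [11,12] uncovered → point at 12; [13,14] uncovered → point at 14.
Points: 2, 7, 10, 12, 14 (5 total).

5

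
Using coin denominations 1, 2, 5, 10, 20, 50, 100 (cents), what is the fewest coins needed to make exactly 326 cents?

Greedy: take as many of the largest coin as possible, then repeat with the remainder.
326 = 3×100 + 1×20 + 1×5 + 1×1
Total coins = 3 + 1 + 1 + 1 = 6

6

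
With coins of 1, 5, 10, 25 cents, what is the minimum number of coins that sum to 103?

Greedy: take as many of the largest coin as possible, then repeat with the remainder.
103 = 4×25 + 3×1
Total coins = 4 + 3 = 7

7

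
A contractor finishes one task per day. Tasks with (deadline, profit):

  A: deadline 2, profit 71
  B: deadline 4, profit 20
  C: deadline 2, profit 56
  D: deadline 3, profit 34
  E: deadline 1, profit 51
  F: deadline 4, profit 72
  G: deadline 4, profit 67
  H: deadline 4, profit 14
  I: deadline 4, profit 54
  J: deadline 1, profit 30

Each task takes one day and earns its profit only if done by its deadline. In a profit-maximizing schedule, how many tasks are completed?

4

Sort by profit descending; place each in the latest free slot ≤ its deadline.
By profit: F(d4,72), A(d2,71), G(d4,67), C(d2,56), I(d4,54), E(d1,51), D(d3,34), J(d1,30), B(d4,20), H(d4,14)
F→slot 4; A→slot 2; G→slot 3; C→slot 1; I skipped; E skipped; D skipped; J skipped; B skipped; H skipped.
4 of 10 scheduled.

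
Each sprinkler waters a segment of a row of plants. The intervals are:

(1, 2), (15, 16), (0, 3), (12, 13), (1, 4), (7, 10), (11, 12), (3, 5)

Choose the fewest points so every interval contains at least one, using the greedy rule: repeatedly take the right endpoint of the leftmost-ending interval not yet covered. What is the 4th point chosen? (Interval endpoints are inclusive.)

12

Sort by right endpoint; whenever an interval is uncovered, place a point at its right end.
By right end: [1,2]  [0,3]  [1,4]  [3,5]  [7,10]  [11,12]  [12,13]  [15,16]
[1,2] uncovered → point at 2; [3,5] uncovered → point at 5; [7,10] uncovered → point at 10; [11,12] uncovered → point at 12; [15,16] uncovered → point at 16.
Points: 2, 5, 10, 12, 16 (5 total).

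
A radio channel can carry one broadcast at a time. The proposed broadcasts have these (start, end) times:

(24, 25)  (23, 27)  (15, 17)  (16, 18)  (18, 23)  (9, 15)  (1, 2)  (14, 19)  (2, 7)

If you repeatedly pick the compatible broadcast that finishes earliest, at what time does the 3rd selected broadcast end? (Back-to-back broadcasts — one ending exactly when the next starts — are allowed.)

15

By end time: (1,2), (2,7), (9,15), (15,17), (16,18), (14,19), (18,23), (24,25), (23,27).
Pick (1,2); next start ≥ 2 → (2,7); next start ≥ 7 → (9,15); next start ≥ 15 → (15,17); next start ≥ 17 → (18,23); next start ≥ 23 → (24,25).
Selected: (1,2) (2,7) (9,15) (15,17) (18,23) (24,25)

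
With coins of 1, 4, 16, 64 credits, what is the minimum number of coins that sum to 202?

7

Use the largest denomination that fits, subtract, and repeat.
202 = 3×64 + 2×4 + 2×1
Total coins = 3 + 2 + 2 = 7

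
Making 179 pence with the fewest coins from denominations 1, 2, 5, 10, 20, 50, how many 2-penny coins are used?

2

Use the largest denomination that fits, subtract, and repeat.
179 − 3×50→29 − 1×20→9 − 1×5→4 − 2×2→0
Count of 2: 2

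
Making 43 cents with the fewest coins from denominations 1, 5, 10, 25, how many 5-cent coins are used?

1

43 − 1×25→18 − 1×10→8 − 1×5→3 − 3×1→0
Count of 5: 1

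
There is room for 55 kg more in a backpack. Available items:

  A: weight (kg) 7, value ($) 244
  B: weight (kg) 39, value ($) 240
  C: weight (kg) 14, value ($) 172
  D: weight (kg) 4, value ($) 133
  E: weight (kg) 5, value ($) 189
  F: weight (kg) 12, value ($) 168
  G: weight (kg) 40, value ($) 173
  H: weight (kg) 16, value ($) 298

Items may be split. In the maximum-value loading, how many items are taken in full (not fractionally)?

Sort by value per unit weight and fill in that order.
Order: E (189/5=37.80) > A (244/7=34.86) > D (133/4=33.25) > H (298/16=18.62) > F (168/12=14.00) > C (172/14=12.29) > B (240/39=6.15) > G (173/40=4.33)
Fill: take E (5 @ 189) → take A (7 @ 244) → take D (4 @ 133) → take H (16 @ 298) → take F (12 @ 168) → take 11/14 of C → 135.14; 55/55 used.
5 item(s) taken whole; one partial (take 11/14 of C).

5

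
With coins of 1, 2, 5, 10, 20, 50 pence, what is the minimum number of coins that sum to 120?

3

Greedy: take as many of the largest coin as possible, then repeat with the remainder.
120 = 2×50 + 1×20
Total coins = 2 + 1 = 3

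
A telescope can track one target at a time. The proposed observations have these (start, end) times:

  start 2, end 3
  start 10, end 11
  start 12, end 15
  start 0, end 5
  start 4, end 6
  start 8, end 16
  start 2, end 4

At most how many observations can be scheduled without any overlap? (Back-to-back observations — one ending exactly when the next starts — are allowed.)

Order by finish time; keep every interval that doesn't clash with the previous kept one.
By end time: (2,3), (2,4), (0,5), (4,6), (10,11), (12,15), (8,16).
Pick (2,3); next start ≥ 3 → (4,6); next start ≥ 6 → (10,11); next start ≥ 11 → (12,15).
Selected 4 observations.

4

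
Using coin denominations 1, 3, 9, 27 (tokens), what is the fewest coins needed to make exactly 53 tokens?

53 = 1×27 + 2×9 + 2×3 + 2×1
Total coins = 1 + 2 + 2 + 2 = 7

7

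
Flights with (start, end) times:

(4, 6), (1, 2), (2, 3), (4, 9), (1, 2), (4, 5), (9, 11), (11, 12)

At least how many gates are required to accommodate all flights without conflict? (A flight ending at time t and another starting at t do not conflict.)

Count concurrent intervals with a sweep; the peak is the room count.
Events (time:±→running): 1:+→1 1:+→2 2:-→1 2:-→0 2:+→1 3:-→0 4:+→1 4:+→2 4:+→3 … peak 3.

3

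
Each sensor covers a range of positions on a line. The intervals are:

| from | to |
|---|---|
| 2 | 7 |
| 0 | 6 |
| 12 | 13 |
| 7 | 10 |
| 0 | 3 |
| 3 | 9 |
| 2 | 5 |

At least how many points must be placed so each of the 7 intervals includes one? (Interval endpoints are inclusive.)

3

Sort by right endpoint; whenever an interval is uncovered, place a point at its right end.
By right end: [0,3]  [2,5]  [0,6]  [2,7]  [3,9]  [7,10]  [12,13]
[0,3] uncovered → point at 3; [7,10] uncovered → point at 10; [12,13] uncovered → point at 13.
Points: 3, 10, 13 (3 total).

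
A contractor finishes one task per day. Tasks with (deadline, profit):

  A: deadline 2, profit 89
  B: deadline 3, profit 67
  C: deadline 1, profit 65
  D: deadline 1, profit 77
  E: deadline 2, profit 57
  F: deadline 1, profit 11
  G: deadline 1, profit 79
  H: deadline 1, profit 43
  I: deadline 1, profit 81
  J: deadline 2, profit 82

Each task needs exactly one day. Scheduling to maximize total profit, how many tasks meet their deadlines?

Sort by profit descending; place each in the latest free slot ≤ its deadline.
By profit: A(d2,89), J(d2,82), I(d1,81), G(d1,79), D(d1,77), B(d3,67), C(d1,65), E(d2,57), H(d1,43), F(d1,11)
A→slot 2; J→slot 1; I skipped; G skipped; D skipped; B→slot 3; C skipped; E skipped; H skipped; F skipped.
3 of 10 scheduled.

3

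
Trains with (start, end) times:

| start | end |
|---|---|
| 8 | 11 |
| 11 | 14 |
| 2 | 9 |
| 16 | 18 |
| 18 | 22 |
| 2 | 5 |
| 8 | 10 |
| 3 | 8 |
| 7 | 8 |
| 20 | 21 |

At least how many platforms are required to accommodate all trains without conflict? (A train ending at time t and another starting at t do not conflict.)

Events (time:±→running): 2:+→1 2:+→2 3:+→3 … peak 3.

3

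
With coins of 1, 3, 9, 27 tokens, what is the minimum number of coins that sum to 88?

Greedy: take as many of the largest coin as possible, then repeat with the remainder.
88 = 3×27 + 2×3 + 1×1
Total coins = 3 + 2 + 1 = 6

6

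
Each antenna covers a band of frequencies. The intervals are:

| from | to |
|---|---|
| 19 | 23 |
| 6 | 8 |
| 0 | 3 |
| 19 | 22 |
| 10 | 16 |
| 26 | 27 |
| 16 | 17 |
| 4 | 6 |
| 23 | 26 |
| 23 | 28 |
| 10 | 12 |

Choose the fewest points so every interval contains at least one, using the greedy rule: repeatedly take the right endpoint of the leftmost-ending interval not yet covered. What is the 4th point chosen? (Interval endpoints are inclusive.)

17

Sort by right endpoint; whenever an interval is uncovered, place a point at its right end.
Sorted: [0,3] [4,6] [6,8] [10,12] [10,16] [16,17] [19,22] [19,23] [23,26] [26,27] [23,28]
{[0,3]} hit by 3; {[4,6],[6,8]} hit by 6; {[10,12],[10,16]} hit by 12; {[16,17]} hit by 17; {[19,22],[19,23]} hit by 22; {[23,26],[26,27],[23,28]} hit by 26.
Points: 3, 6, 12, 17, 22, 26 (6 total).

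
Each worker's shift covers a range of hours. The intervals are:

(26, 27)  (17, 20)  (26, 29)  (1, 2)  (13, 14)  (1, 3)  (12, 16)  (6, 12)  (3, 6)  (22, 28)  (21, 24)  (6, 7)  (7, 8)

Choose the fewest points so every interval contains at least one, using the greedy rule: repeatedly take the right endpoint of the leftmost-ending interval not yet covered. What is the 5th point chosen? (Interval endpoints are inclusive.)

Sorted: [1,2] [1,3] [3,6] [6,7] [7,8] [6,12] [13,14] [12,16] [17,20] [21,24] [26,27] [22,28] [26,29]
{[1,2],[1,3]} hit by 2; {[3,6],[6,7]} hit by 6; {[7,8],[6,12]} hit by 8; {[13,14],[12,16]} hit by 14; {[17,20]} hit by 20; {[21,24]} hit by 24; {[26,27],[22,28],[26,29]} hit by 27.
Points: 2, 6, 8, 14, 20, 24, 27 (7 total).

20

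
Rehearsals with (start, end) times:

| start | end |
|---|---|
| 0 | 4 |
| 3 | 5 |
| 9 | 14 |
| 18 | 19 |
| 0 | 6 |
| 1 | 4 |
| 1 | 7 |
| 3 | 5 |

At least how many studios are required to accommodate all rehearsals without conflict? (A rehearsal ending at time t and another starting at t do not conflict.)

6

Count concurrent intervals with a sweep; the peak is the room count.
starts: [0, 0, 1, 1, 3, 3, 9, 18]
ends:   [4, 4, 5, 5, 6, 7, 14, 19]
s0→1 s0→2 s1→3 s1→4 s3→5 s3→6  — peak 6.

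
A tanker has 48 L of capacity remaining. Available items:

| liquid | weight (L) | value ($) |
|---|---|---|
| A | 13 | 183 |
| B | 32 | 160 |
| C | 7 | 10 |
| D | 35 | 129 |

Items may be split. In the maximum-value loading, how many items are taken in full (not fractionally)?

2

Greedy by value/weight ratio, highest first.
Order: A (183/13=14.08) > B (160/32=5.00) > D (129/35=3.69) > C (10/7=1.43)
Fill: take A (13 @ 183) → take B (32 @ 160) → take 3/35 of D → 11.06; 48/48 used.
2 item(s) taken whole; one partial (take 3/35 of D).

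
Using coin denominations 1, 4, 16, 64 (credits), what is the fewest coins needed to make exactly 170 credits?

Use the largest denomination that fits, subtract, and repeat.
170 = 2×64 + 2×16 + 2×4 + 2×1
Total coins = 2 + 2 + 2 + 2 = 8

8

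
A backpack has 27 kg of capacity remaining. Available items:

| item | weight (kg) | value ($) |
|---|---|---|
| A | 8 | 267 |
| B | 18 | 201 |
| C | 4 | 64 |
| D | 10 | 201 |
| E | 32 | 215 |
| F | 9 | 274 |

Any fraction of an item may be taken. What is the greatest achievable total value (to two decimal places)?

742.00

Sort by value per unit weight and fill in that order.
Order: A (267/8=33.38) > F (274/9=30.44) > D (201/10=20.10) > C (64/4=16.00) > B (201/18=11.17) > E (215/32=6.72)
Fill: take A (8 @ 267) → take F (9 @ 274) → take D (10 @ 201); 27/27 used.
Total value = 742.00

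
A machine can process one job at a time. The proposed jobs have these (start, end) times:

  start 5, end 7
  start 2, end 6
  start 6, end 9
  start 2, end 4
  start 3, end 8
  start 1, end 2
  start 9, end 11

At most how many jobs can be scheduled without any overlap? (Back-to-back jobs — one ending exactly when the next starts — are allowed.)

4

By end time: (1,2), (2,4), (2,6), (5,7), (3,8), (6,9), (9,11).
Pick (1,2); next start ≥ 2 → (2,4); next start ≥ 4 → (5,7); next start ≥ 7 → (9,11).
Selected 4 jobs.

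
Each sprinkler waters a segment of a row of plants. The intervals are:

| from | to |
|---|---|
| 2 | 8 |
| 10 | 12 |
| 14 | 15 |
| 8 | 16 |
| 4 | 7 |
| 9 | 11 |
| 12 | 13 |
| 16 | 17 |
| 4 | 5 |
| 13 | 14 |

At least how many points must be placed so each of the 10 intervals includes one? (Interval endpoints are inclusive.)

5

By right end: [4,5]  [4,7]  [2,8]  [9,11]  [10,12]  [12,13]  [13,14]  [14,15]  [8,16]  [16,17]
[4,5] uncovered → point at 5; [9,11] uncovered → point at 11; [12,13] uncovered → point at 13; [14,15] uncovered → point at 15; [16,17] uncovered → point at 17.
Points: 5, 11, 13, 15, 17 (5 total).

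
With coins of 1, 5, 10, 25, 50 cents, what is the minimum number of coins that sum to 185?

Use the largest denomination that fits, subtract, and repeat.
185 = 3×50 + 1×25 + 1×10
Total coins = 3 + 1 + 1 = 5

5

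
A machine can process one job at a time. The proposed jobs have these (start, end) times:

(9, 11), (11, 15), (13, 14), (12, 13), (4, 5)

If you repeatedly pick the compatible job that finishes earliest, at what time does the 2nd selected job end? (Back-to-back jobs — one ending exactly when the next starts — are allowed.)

By end time: (4,5), (9,11), (12,13), (13,14), (11,15).
Pick (4,5); next start ≥ 5 → (9,11); next start ≥ 11 → (12,13); next start ≥ 13 → (13,14).
Selected: (4,5) (9,11) (12,13) (13,14)

11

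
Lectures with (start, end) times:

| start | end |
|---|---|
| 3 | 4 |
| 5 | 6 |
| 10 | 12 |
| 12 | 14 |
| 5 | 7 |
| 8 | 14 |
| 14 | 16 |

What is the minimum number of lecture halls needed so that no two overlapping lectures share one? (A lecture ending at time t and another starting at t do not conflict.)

Count concurrent intervals with a sweep; the peak is the room count.
starts: [3, 5, 5, 8, 10, 12, 14]
ends:   [4, 6, 7, 12, 14, 14, 16]
s3→1 e4→0 s5→1 s5→2  — peak 2.

2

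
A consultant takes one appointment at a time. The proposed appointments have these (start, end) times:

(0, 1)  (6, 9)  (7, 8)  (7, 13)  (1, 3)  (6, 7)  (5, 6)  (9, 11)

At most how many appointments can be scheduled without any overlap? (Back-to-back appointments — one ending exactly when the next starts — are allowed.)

Order by finish time; keep every interval that doesn't clash with the previous kept one.
By end time: (0,1), (1,3), (5,6), (6,7), (7,8), (6,9), (9,11), (7,13).
Pick (0,1); next start ≥ 1 → (1,3); next start ≥ 3 → (5,6); next start ≥ 6 → (6,7); next start ≥ 7 → (7,8); next start ≥ 8 → (9,11).
Selected 6 appointments.

6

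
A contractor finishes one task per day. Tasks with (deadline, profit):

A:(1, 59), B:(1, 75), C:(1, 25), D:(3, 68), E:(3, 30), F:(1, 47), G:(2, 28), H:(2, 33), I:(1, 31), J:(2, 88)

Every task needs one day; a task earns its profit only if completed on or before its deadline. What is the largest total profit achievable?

231

Sort by profit descending; place each in the latest free slot ≤ its deadline.
By profit: J(d2,88), B(d1,75), D(d3,68), A(d1,59), F(d1,47), H(d2,33), I(d1,31), E(d3,30), G(d2,28), C(d1,25)
J→slot 2; B→slot 1; D→slot 3; A skipped; F skipped; H skipped; I skipped; E skipped; G skipped; C skipped.
Profit = 75 + 88 + 68 = 231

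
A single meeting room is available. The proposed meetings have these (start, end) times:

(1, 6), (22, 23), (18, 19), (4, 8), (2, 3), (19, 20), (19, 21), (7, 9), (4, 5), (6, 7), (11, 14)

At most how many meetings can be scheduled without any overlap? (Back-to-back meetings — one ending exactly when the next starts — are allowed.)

8

Sorted by end: (2,3)  (4,5)  (1,6)  (6,7)  (4,8)  (7,9)  (11,14)  (18,19)  (19,20)  (19,21)  (22,23)
take (2,3); take (4,5); take (6,7); skip (4,8); take (7,9); take (11,14); take (18,19); take (19,20); take (22,23).
Selected 8 meetings.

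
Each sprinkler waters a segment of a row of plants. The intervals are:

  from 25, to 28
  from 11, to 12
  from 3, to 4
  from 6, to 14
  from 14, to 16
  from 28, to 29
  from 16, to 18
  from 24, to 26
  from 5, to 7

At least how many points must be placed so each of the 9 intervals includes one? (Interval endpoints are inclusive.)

Process intervals by earliest right end; each time one isn't hit yet, stab at its right endpoint.
By right end: [3,4]  [5,7]  [11,12]  [6,14]  [14,16]  [16,18]  [24,26]  [25,28]  [28,29]
[3,4] uncovered → point at 4; [5,7] uncovered → point at 7; [11,12] uncovered → point at 12; [14,16] uncovered → point at 16; [24,26] uncovered → point at 26; [28,29] uncovered → point at 29.
Points: 4, 7, 12, 16, 26, 29 (6 total).

6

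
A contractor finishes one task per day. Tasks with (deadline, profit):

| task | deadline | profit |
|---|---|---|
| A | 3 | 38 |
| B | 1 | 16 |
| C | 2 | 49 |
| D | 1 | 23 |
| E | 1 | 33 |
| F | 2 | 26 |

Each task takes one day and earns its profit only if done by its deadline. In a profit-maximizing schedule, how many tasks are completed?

Sort by profit descending; place each in the latest free slot ≤ its deadline.
Profit order: C=49 A=38 E=33 F=26 D=23 B=16
Assign: C→slot 2, A→slot 3, E→slot 1, F skipped, D skipped, B skipped.
Slots: [1:E] [2:C] [3:A]
3 of 6 scheduled.

3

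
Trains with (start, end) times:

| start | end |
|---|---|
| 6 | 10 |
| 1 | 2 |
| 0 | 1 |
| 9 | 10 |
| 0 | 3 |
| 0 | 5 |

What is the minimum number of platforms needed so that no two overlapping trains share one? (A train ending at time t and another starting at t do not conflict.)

The answer is the maximum number of intervals overlapping at any instant.
starts: [0, 0, 0, 1, 6, 9]
ends:   [1, 2, 3, 5, 10, 10]
s0→1 s0→2 s0→3  — peak 3.

3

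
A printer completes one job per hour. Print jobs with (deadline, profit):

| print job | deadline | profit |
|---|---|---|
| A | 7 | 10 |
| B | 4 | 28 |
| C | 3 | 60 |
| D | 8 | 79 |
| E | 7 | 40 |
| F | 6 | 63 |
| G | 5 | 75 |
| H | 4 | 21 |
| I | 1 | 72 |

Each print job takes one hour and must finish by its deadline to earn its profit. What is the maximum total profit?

438

Profit order: D=79 G=75 I=72 F=63 C=60 E=40 B=28 H=21 A=10
Assign: D→slot 8, G→slot 5, I→slot 1, F→slot 6, C→slot 3, E→slot 7, B→slot 4, H→slot 2, A skipped.
Slots: [1:I] [2:H] [3:C] [4:B] [5:G] [6:F] [7:E] [8:D]
Profit = 72 + 21 + 60 + 28 + 75 + 63 + 40 + 79 = 438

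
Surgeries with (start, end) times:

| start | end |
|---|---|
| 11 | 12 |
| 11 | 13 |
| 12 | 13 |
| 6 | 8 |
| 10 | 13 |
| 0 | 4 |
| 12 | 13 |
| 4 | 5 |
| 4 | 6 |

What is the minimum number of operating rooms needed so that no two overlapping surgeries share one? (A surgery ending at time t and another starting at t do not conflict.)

The answer is the maximum number of intervals overlapping at any instant.
Events (time:±→running): 0:+→1 4:-→0 4:+→1 4:+→2 5:-→1 6:-→0 6:+→1 8:-→0 10:+→1 11:+→2 11:+→3 12:-→2 12:+→3 12:+→4 … peak 4.

4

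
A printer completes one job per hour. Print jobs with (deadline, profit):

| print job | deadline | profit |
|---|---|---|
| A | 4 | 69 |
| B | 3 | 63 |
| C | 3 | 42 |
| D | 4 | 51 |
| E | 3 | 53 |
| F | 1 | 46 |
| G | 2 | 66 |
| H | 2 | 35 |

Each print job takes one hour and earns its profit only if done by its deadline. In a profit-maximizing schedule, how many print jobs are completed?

Sort by profit descending; place each in the latest free slot ≤ its deadline.
Profit order: A=69 G=66 B=63 E=53 D=51 F=46 C=42 H=35
Assign: A→slot 4, G→slot 2, B→slot 3, E→slot 1, D skipped, F skipped, C skipped, H skipped.
Slots: [1:E] [2:G] [3:B] [4:A]
4 of 8 scheduled.

4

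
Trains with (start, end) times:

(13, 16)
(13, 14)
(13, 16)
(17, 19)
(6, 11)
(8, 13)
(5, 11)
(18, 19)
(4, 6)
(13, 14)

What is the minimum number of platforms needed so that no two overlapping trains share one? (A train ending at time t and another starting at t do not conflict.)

Events (time:±→running): 4:+→1 5:+→2 6:-→1 6:+→2 8:+→3 11:-→2 11:-→1 13:-→0 13:+→1 13:+→2 13:+→3 13:+→4 … peak 4.

4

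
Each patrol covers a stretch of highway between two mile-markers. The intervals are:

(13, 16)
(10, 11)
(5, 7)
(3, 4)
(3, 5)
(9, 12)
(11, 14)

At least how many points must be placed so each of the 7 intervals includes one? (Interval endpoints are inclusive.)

4

By right end: [3,4]  [3,5]  [5,7]  [10,11]  [9,12]  [11,14]  [13,16]
[3,4] uncovered → point at 4; [5,7] uncovered → point at 7; [10,11] uncovered → point at 11; [13,16] uncovered → point at 16.
Points: 4, 7, 11, 16 (4 total).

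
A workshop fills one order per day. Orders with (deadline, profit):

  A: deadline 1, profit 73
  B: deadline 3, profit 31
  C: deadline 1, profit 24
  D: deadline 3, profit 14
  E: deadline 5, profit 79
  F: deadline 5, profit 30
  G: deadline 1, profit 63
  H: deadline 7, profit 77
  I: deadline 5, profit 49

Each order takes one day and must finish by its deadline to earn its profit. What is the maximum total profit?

339

Sort by profit descending; place each in the latest free slot ≤ its deadline.
Profit order: E=79 H=77 A=73 G=63 I=49 B=31 F=30 C=24 D=14
Assign: E→slot 5, H→slot 7, A→slot 1, G skipped, I→slot 4, B→slot 3, F→slot 2, C skipped, D skipped.
Slots: [1:A] [2:F] [3:B] [4:I] [5:E] [7:H]
Profit = 73 + 30 + 31 + 49 + 79 + 77 = 339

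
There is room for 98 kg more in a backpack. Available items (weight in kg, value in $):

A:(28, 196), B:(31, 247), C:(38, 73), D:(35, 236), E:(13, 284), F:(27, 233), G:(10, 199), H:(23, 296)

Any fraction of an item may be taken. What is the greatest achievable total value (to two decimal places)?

1211.19

Greedy by value/weight ratio, highest first.
Order: E (284/13=21.85) > G (199/10=19.90) > H (296/23=12.87) > F (233/27=8.63) > B (247/31=7.97) > A (196/28=7.00) > D (236/35=6.74) > C (73/38=1.92)
Fill: take E (13 @ 284) → take G (10 @ 199) → take H (23 @ 296) → take F (27 @ 233) → take 25/31 of B → 199.19; 98/98 used.
Total value = 1211.19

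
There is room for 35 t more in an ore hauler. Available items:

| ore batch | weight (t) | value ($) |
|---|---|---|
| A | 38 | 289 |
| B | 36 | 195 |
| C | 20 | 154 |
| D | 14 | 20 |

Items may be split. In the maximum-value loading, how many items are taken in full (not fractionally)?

Sort by value per unit weight and fill in that order.
Order: C (154/20=7.70) > A (289/38=7.61) > B (195/36=5.42) > D (20/14=1.43)
Fill: take C (20 @ 154) → take 15/38 of A → 114.08; 35/35 used.
1 item(s) taken whole; one partial (take 15/38 of A).

1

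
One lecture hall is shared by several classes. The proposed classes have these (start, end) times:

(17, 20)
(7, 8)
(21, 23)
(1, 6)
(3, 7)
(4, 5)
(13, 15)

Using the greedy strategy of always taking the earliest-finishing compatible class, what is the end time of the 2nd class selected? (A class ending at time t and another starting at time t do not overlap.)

8

Order by finish time; keep every interval that doesn't clash with the previous kept one.
By end time: (4,5), (1,6), (3,7), (7,8), (13,15), (17,20), (21,23).
Pick (4,5); next start ≥ 5 → (7,8); next start ≥ 8 → (13,15); next start ≥ 15 → (17,20); next start ≥ 20 → (21,23).
Selected: (4,5) (7,8) (13,15) (17,20) (21,23)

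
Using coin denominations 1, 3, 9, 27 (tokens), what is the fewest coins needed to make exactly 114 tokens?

6

114 − 4×27→6 − 2×3→0
Total coins = 4 + 2 = 6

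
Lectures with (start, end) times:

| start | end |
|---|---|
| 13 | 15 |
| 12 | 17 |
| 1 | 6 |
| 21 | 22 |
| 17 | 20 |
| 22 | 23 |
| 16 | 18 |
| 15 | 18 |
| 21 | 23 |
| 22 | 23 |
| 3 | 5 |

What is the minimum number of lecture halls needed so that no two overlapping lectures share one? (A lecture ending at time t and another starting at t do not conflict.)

3

The answer is the maximum number of intervals overlapping at any instant.
Events (time:±→running): 1:+→1 3:+→2 5:-→1 6:-→0 12:+→1 13:+→2 15:-→1 15:+→2 16:+→3 … peak 3.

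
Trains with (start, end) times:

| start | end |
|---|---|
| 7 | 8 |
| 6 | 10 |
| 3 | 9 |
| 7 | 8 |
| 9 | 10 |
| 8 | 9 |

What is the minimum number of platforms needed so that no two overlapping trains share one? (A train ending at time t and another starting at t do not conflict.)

4

Events (time:±→running): 3:+→1 6:+→2 7:+→3 7:+→4 … peak 4.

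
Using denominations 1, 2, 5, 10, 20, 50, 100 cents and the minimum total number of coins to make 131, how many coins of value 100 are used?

1

131 = 1×100 + 1×20 + 1×10 + 1×1
Count of 100: 1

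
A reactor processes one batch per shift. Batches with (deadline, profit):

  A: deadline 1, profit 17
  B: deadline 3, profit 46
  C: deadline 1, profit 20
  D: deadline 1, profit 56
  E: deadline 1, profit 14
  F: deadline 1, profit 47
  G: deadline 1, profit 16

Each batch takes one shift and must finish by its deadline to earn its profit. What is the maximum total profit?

Take jobs in profit order; each goes to the latest open slot no later than its deadline.
By profit: D(d1,56), F(d1,47), B(d3,46), C(d1,20), A(d1,17), G(d1,16), E(d1,14)
D→slot 1; F skipped; B→slot 3; C skipped; A skipped; G skipped; E skipped.
Profit = 56 + 46 = 102

102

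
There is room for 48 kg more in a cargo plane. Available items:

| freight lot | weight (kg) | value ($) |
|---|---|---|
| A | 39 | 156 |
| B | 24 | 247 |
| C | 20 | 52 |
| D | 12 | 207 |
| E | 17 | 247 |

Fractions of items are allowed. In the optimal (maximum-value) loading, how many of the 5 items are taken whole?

2

Sort by value per unit weight and fill in that order.
Ratios (sorted): D 17.25, E 14.53, B 10.29, A 4.00, C 2.60
take D (12 @ 207); take E (17 @ 247); take 19/24 of B → 195.54. Capacity used 48/48.
2 item(s) taken whole; one partial (take 19/24 of B).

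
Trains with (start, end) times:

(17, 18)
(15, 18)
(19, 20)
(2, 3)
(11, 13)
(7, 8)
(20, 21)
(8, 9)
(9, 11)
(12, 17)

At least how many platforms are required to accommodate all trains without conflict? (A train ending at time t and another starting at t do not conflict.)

The answer is the maximum number of intervals overlapping at any instant.
starts: [2, 7, 8, 9, 11, 12, 15, 17, 19, 20]
ends:   [3, 8, 9, 11, 13, 17, 18, 18, 20, 21]
s2→1 e3→0 s7→1 e8→0 s8→1 e9→0 s9→1 e11→0 s11→1 s12→2  — peak 2.

2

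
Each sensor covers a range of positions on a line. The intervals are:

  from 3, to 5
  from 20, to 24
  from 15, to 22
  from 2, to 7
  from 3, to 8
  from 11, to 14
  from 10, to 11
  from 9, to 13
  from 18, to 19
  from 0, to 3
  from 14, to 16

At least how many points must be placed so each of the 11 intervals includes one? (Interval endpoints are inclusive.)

5

Process intervals by earliest right end; each time one isn't hit yet, stab at its right endpoint.
By right end: [0,3]  [3,5]  [2,7]  [3,8]  [10,11]  [9,13]  [11,14]  [14,16]  [18,19]  [15,22]  [20,24]
[0,3] uncovered → point at 3; [10,11] uncovered → point at 11; [14,16] uncovered → point at 16; [18,19] uncovered → point at 19; [20,24] uncovered → point at 24.
Points: 3, 11, 16, 19, 24 (5 total).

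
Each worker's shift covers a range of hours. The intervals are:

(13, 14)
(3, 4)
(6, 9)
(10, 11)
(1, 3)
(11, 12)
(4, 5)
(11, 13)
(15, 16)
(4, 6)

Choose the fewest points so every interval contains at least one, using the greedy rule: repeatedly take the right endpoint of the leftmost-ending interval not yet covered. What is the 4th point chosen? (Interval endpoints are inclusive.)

11

Process intervals by earliest right end; each time one isn't hit yet, stab at its right endpoint.
Sorted: [1,3] [3,4] [4,5] [4,6] [6,9] [10,11] [11,12] [11,13] [13,14] [15,16]
{[1,3],[3,4]} hit by 3; {[4,5],[4,6]} hit by 5; {[6,9]} hit by 9; {[10,11],[11,12],[11,13]} hit by 11; {[13,14]} hit by 14; {[15,16]} hit by 16.
Points: 3, 5, 9, 11, 14, 16 (6 total).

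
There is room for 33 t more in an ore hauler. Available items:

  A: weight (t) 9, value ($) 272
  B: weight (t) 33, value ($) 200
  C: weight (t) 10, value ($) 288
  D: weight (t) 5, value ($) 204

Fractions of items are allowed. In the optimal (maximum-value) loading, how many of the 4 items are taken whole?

3

Sort by value per unit weight and fill in that order.
Ratios (sorted): D 40.80, A 30.22, C 28.80, B 6.06
take D (5 @ 204); take A (9 @ 272); take C (10 @ 288); take 9/33 of B → 54.55. Capacity used 33/33.
3 item(s) taken whole; one partial (take 9/33 of B).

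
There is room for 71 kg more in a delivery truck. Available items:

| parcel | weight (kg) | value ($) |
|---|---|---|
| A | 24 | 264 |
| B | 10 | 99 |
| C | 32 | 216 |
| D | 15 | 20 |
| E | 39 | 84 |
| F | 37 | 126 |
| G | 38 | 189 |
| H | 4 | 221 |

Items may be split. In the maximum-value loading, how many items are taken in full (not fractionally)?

4

Greedy by value/weight ratio, highest first.
Ratios (sorted): H 55.25, A 11.00, B 9.90, C 6.75, G 4.97, F 3.41, E 2.15, D 1.33
take H (4 @ 221); take A (24 @ 264); take B (10 @ 99); take C (32 @ 216); take 1/38 of G → 4.97. Capacity used 71/71.
4 item(s) taken whole; one partial (take 1/38 of G).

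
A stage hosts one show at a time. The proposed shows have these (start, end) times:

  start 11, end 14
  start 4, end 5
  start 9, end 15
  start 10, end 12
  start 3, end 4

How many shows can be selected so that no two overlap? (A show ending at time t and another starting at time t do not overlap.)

Sorted by end: (3,4)  (4,5)  (10,12)  (11,14)  (9,15)
take (3,4); take (4,5); take (10,12).
Selected 3 shows.

3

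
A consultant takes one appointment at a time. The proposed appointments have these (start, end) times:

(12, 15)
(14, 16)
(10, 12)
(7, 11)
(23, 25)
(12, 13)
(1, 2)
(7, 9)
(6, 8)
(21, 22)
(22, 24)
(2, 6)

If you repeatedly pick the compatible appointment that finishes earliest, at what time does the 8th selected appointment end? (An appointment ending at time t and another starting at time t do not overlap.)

Sort by end time and greedily take each interval whose start is ≥ the last chosen end.
By end time: (1,2), (2,6), (6,8), (7,9), (7,11), (10,12), (12,13), (12,15), (14,16), (21,22), (22,24), (23,25).
Pick (1,2); next start ≥ 2 → (2,6); next start ≥ 6 → (6,8); next start ≥ 8 → (10,12); next start ≥ 12 → (12,13); next start ≥ 13 → (14,16); next start ≥ 16 → (21,22); next start ≥ 22 → (22,24).
Selected: (1,2) (2,6) (6,8) (10,12) (12,13) (14,16) (21,22) (22,24)

24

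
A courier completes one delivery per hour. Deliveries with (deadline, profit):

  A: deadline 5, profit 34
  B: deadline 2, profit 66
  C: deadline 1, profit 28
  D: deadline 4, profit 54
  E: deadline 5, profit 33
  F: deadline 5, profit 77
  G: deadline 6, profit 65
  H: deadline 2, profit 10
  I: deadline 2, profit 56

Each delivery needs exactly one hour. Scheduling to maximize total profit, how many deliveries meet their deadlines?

6

Profit order: F=77 B=66 G=65 I=56 D=54 A=34 E=33 C=28 H=10
Assign: F→slot 5, B→slot 2, G→slot 6, I→slot 1, D→slot 4, A→slot 3, E skipped, C skipped, H skipped.
Slots: [1:I] [2:B] [3:A] [4:D] [5:F] [6:G]
6 of 9 scheduled.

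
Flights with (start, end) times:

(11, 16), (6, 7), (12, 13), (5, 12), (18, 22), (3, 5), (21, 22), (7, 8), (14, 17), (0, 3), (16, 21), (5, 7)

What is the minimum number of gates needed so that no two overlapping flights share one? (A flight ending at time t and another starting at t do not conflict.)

starts: [0, 3, 5, 5, 6, 7, 11, 12, 14, 16, 18, 21]
ends:   [3, 5, 7, 7, 8, 12, 13, 16, 17, 21, 22, 22]
s0→1 e3→0 s3→1 e5→0 s5→1 s5→2 s6→3  — peak 3.

3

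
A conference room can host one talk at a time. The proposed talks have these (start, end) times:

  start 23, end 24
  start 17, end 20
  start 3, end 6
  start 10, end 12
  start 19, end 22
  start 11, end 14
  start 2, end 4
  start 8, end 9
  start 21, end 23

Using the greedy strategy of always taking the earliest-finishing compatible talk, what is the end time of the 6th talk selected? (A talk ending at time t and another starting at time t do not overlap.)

24

Greedy by earliest finish: after sorting by end time, pick each interval compatible with the last pick.
Sorted by end: (2,4)  (3,6)  (8,9)  (10,12)  (11,14)  (17,20)  (19,22)  (21,23)  (23,24)
take (2,4); skip (3,6); take (8,9); take (10,12); skip (11,14); take (17,20); take (21,23); take (23,24).
Selected: (2,4) (8,9) (10,12) (17,20) (21,23) (23,24)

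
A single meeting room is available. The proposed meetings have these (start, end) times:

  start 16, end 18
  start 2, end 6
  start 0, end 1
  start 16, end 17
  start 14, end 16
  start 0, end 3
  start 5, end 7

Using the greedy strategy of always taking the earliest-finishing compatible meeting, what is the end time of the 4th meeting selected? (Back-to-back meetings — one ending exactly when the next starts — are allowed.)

17

Sort by end time and greedily take each interval whose start is ≥ the last chosen end.
Sorted by end: (0,1)  (0,3)  (2,6)  (5,7)  (14,16)  (16,17)  (16,18)
take (0,1); skip (0,3); take (2,6); take (14,16); take (16,17); skip (16,18).
Selected: (0,1) (2,6) (14,16) (16,17)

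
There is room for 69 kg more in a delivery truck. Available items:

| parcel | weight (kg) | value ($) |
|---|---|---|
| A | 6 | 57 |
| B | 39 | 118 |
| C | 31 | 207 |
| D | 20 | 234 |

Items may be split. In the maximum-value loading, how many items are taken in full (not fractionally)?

Sort by value per unit weight and fill in that order.
Order: D (234/20=11.70) > A (57/6=9.50) > C (207/31=6.68) > B (118/39=3.03)
Fill: take D (20 @ 234) → take A (6 @ 57) → take C (31 @ 207) → take 12/39 of B → 36.31; 69/69 used.
3 item(s) taken whole; one partial (take 12/39 of B).

3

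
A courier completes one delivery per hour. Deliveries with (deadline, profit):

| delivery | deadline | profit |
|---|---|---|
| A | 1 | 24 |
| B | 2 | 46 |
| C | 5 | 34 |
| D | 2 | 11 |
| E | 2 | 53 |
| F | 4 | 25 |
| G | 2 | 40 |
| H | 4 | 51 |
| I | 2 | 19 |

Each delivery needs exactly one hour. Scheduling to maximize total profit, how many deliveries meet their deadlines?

5

By profit: E(d2,53), H(d4,51), B(d2,46), G(d2,40), C(d5,34), F(d4,25), A(d1,24), I(d2,19), D(d2,11)
E→slot 2; H→slot 4; B→slot 1; G skipped; C→slot 5; F→slot 3; A skipped; I skipped; D skipped.
5 of 9 scheduled.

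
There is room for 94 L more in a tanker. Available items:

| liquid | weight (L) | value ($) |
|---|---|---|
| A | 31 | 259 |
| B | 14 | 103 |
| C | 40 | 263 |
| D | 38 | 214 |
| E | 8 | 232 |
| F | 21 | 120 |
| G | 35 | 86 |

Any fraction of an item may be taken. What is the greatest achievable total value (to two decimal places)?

Ratios (sorted): E 29.00, A 8.35, B 7.36, C 6.58, F 5.71, D 5.63, G 2.46
take E (8 @ 232); take A (31 @ 259); take B (14 @ 103); take C (40 @ 263); take 1/21 of F → 5.71. Capacity used 94/94.
Total value = 862.71

862.71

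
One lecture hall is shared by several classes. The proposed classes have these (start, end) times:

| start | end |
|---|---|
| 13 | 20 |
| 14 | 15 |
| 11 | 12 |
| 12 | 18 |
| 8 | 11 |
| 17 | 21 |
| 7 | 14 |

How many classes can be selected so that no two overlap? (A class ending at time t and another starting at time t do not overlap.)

Greedy by earliest finish: after sorting by end time, pick each interval compatible with the last pick.
By end time: (8,11), (11,12), (7,14), (14,15), (12,18), (13,20), (17,21).
Pick (8,11); next start ≥ 11 → (11,12); next start ≥ 12 → (14,15); next start ≥ 15 → (17,21).
Selected 4 classes.

4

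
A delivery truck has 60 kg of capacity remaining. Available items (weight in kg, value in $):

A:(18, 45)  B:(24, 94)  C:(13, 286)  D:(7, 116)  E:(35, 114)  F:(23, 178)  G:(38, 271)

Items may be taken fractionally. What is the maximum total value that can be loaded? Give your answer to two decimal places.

701.24

Order: C (286/13=22.00) > D (116/7=16.57) > F (178/23=7.74) > G (271/38=7.13) > B (94/24=3.92) > E (114/35=3.26) > A (45/18=2.50)
Fill: take C (13 @ 286) → take D (7 @ 116) → take F (23 @ 178) → take 17/38 of G → 121.24; 60/60 used.
Total value = 701.24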